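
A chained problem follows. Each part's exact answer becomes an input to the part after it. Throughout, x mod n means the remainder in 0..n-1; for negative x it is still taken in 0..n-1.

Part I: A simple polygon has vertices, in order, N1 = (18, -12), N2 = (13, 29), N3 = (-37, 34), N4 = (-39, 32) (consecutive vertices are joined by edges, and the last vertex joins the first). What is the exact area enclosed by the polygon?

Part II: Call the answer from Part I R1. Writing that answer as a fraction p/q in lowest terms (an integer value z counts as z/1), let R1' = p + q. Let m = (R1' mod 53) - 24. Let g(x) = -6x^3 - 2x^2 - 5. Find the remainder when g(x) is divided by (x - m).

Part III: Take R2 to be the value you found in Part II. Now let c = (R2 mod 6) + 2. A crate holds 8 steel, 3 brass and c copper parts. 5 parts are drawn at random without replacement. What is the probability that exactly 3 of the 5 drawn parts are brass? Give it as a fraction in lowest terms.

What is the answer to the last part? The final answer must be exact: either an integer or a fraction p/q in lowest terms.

Part I: cross terms: (18*29 - 13*-12)=678, (13*34 - -37*29)=1515, (-37*32 - -39*34)=142, (-39*-12 - 18*32)=-108; twice the area = |2227| = 2227; area = 2227/2; answer 2227/2
Part II: R1 = 2227/2; threaded value p + q = 2229; m = -21; remainder = value at the root: -6*(-21)^3 - 2*(-21)^2 - 5 = (55566) + (-882) + (-5) = 54679; answer 54679
Part III: R2 = 54679; c = 3; total draws C(14,5) = 2002; favorable C(3,3)*C(11,2) = 55; P = 5/182; answer 5/182

5/182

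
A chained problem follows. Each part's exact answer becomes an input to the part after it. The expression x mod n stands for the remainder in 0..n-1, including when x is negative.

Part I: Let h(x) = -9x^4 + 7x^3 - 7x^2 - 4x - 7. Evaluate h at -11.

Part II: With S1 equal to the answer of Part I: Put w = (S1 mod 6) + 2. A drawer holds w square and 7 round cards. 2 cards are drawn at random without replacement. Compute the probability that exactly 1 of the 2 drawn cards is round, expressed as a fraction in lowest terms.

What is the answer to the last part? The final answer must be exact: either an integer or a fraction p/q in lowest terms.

Part I: -9*(-11)^4 + 7*(-11)^3 - 7*(-11)^2 - 4*(-11)^1 - 7 = (-131769) + (-9317) + (-847) + (44) + (-7) = -141896; answer -141896
Part II: S1 = -141896; w = 6; total draws C(13,2) = 78; favorable C(7,1)*C(6,1) = 42; P = 7/13; answer 7/13

7/13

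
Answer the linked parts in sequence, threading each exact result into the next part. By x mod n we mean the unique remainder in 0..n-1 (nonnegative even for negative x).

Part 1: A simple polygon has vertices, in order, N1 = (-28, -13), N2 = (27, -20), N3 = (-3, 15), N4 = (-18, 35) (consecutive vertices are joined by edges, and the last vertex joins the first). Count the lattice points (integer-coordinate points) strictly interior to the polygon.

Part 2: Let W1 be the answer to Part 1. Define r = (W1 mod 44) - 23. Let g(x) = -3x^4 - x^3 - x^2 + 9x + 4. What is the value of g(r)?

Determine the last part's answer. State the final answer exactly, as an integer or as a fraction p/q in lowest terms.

-87928

Part 1: cross terms: (-28*-20 - 27*-13)=911, (27*15 - -3*-20)=345, (-3*35 - -18*15)=165, (-18*-13 - -28*35)=1214; twice the area = |2635| = 2635; area = 2635/2; boundary points = 1 + 5 + 5 + 2 = 13; strictly interior points = area - boundary/2 + 1 = 1312; answer 1312
Part 2: W1 = 1312; r = 13; -3*(13)^4 - 1*(13)^3 - 1*(13)^2 + 9*(13)^1 + 4 = (-85683) + (-2197) + (-169) + (117) + (4) = -87928; answer -87928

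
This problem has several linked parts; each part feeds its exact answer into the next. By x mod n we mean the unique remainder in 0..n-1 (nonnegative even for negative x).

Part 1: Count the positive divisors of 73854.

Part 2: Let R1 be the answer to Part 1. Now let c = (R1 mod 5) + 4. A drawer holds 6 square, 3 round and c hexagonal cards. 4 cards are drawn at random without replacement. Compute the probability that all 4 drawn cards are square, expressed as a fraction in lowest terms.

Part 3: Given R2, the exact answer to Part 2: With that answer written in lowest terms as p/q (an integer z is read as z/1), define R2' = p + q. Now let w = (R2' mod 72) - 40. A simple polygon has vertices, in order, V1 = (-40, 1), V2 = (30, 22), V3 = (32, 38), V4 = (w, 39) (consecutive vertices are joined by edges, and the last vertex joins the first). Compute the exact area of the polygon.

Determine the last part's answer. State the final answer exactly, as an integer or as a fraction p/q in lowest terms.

Part 1: 73854 = 2 * 3^2 * 11 * 373; number of divisors = (1+1) * (2+1) * (1+1) * (1+1) = 24; answer 24
Part 2: R1 = 24; c = 8; total draws C(17,4) = 2380; favorable C(6,4) = 15; P = 3/476; answer 3/476
Part 3: R2 = 3/476; threaded value p + q = 479; w = 7; cross terms: (-40*22 - 30*1)=-910, (30*38 - 32*22)=436, (32*39 - 7*38)=982, (7*1 - -40*39)=1567; twice the area = |2075| = 2075; area = 2075/2; answer 2075/2

2075/2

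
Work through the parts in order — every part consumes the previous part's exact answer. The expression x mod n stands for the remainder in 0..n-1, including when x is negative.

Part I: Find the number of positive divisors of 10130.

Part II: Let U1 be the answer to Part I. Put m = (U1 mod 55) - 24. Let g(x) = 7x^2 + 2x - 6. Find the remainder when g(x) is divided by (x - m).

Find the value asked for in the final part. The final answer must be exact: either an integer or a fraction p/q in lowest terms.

1754

Part I: 10130 = 2 * 5 * 1013; number of divisors = (1+1) * (1+1) * (1+1) = 8; answer 8
Part II: U1 = 8; m = -16; remainder = value at the root: 7*(-16)^2 + 2*(-16)^1 - 6 = (1792) + (-32) + (-6) = 1754; answer 1754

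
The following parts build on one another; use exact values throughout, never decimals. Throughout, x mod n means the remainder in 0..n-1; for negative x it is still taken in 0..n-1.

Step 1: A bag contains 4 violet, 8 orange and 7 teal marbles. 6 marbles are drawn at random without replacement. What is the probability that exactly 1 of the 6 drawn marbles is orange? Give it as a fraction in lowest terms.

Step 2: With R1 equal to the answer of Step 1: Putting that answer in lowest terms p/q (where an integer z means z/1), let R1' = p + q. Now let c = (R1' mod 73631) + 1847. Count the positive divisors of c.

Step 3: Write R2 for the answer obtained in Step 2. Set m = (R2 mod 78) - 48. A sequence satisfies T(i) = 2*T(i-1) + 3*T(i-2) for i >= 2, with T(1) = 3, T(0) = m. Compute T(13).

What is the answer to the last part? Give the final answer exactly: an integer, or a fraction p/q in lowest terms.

Step 1: total draws C(19,6) = 27132; favorable C(8,1)*C(11,5) = 3696; P = 44/323; answer 44/323
Step 2: R1 = 44/323; threaded value p + q = 367; c = 2214; 2214 = 2 * 3^3 * 41; number of divisors = (1+1) * (3+1) * (1+1) = 16; answer 16
Step 3: R2 = 16; m = -32; T(2) = 2*(3) + 3*(-32) = -90; iterating: T(2)=-90, T(3)=-171, T(4)=-612, T(5)=-1737, T(6)=-5310, T(7)=-15831, T(8)=-47592, T(9)=-142677, T(10)=-428130, T(11)=-1284291, T(12)=-3852972, T(13)=-11558817; answer -11558817

-11558817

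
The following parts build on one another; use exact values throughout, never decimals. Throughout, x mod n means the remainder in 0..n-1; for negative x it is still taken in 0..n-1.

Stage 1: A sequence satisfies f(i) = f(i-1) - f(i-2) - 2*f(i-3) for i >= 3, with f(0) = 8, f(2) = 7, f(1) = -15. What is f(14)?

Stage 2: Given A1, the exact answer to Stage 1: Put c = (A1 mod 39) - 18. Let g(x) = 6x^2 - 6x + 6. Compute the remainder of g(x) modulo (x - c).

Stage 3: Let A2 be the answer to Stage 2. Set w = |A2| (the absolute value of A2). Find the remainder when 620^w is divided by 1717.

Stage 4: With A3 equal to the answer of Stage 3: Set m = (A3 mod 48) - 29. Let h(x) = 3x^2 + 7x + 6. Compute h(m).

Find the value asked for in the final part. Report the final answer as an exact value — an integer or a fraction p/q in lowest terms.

1852

Stage 1: f(3) = 1*(7) - 1*(-15) - 2*(8) = 6; iterating: f(3)=6, f(4)=29, f(5)=9, f(6)=-32, f(7)=-99, f(8)=-85, f(9)=78, f(10)=361, f(11)=453, f(12)=-64, f(13)=-1239, f(14)=-2081; answer -2081
Stage 2: A1 = -2081; c = 7; remainder = value at the root: 6*(7)^2 - 6*(7)^1 + 6 = (294) + (-42) + (6) = 258; answer 258
Stage 3: A2 = 258; w = 258; squarings mod 1717: 620^1=620, 620^2=1509, 620^4=339, 620^8=1599, 620^16=188, 620^32=1004, 620^64=137, 620^128=1599, 620^256=188; 620^258 = 620^2 * 620^256 = 387 (mod 1717); answer 387
Stage 4: A3 = 387; m = -26; 3*(-26)^2 + 7*(-26)^1 + 6 = (2028) + (-182) + (6) = 1852; answer 1852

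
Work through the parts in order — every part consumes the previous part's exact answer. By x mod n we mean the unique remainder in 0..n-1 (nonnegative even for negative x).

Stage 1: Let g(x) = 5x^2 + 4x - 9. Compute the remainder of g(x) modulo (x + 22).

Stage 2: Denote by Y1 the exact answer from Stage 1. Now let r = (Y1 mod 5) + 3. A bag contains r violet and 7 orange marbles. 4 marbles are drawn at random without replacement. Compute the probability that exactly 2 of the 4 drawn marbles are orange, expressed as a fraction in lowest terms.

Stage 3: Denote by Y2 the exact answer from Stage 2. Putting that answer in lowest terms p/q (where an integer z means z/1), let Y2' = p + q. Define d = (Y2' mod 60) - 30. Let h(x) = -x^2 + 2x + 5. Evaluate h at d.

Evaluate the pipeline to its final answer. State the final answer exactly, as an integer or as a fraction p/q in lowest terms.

-19

Stage 1: remainder = value at the root: 5*(-22)^2 + 4*(-22)^1 - 9 = (2420) + (-88) + (-9) = 2323; answer 2323
Stage 2: Y1 = 2323; r = 6; total draws C(13,4) = 715; favorable C(7,2)*C(6,2) = 315; P = 63/143; answer 63/143
Stage 3: Y2 = 63/143; threaded value p + q = 206; d = -4; -1*(-4)^2 + 2*(-4)^1 + 5 = (-16) + (-8) + (5) = -19; answer -19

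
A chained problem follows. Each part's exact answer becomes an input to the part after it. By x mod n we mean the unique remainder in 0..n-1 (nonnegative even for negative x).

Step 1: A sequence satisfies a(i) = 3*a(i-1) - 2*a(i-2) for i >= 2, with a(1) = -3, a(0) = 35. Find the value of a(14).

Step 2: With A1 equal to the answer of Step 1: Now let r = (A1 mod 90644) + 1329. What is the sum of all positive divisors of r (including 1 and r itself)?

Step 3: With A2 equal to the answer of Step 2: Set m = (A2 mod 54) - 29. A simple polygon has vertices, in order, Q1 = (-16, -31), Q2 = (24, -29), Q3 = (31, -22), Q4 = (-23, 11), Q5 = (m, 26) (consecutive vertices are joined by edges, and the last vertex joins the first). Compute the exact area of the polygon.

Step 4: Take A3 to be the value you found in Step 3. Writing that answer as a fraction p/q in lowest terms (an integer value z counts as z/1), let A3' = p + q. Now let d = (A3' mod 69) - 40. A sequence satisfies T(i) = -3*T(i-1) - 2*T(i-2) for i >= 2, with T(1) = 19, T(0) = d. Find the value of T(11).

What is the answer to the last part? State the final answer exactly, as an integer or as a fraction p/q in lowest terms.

Step 1: a(2) = 3*(-3) - 2*(35) = -79; iterating: a(2)=-79, a(3)=-231, a(4)=-535, a(5)=-1143, a(6)=-2359, a(7)=-4791, a(8)=-9655, a(9)=-19383, a(10)=-38839, a(11)=-77751, a(12)=-155575, a(13)=-311223, a(14)=-622519; answer -622519
Step 2: A1 = -622519; r = 13318; 13318 = 2 * 6659; sigma = (1 + 2) * (1 + 6659) = 3 * 6660 = 19980; answer 19980
Step 3: A2 = 19980; m = -29; cross terms: (-16*-29 - 24*-31)=1208, (24*-22 - 31*-29)=371, (31*11 - -23*-22)=-165, (-23*26 - -29*11)=-279, (-29*-31 - -16*26)=1315; twice the area = |2450| = 2450; area = 1225; answer 1225
Step 4: A3 = 1225; threaded value p + q = 1226; d = 13; T(2) = -3*(19) - 2*(13) = -83; iterating: T(2)=-83, T(3)=211, T(4)=-467, T(5)=979, T(6)=-2003, T(7)=4051, T(8)=-8147, T(9)=16339, T(10)=-32723, T(11)=65491; answer 65491

65491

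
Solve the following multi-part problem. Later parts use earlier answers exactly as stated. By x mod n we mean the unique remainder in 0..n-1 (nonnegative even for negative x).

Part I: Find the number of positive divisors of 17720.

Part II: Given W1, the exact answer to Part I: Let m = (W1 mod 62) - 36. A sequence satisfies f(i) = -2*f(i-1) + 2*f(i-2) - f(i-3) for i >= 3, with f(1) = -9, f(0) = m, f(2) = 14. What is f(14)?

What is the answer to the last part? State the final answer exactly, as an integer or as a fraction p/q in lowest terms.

2858382

Part I: 17720 = 2^3 * 5 * 443; number of divisors = (3+1) * (1+1) * (1+1) = 16; answer 16
Part II: W1 = 16; m = -20; f(3) = -2*(14) + 2*(-9) - 1*(-20) = -26; iterating: f(3)=-26, f(4)=89, f(5)=-244, f(6)=692, f(7)=-1961, f(8)=5550, f(9)=-15714, f(10)=44489, f(11)=-125956, f(12)=356604, f(13)=-1009609, f(14)=2858382; answer 2858382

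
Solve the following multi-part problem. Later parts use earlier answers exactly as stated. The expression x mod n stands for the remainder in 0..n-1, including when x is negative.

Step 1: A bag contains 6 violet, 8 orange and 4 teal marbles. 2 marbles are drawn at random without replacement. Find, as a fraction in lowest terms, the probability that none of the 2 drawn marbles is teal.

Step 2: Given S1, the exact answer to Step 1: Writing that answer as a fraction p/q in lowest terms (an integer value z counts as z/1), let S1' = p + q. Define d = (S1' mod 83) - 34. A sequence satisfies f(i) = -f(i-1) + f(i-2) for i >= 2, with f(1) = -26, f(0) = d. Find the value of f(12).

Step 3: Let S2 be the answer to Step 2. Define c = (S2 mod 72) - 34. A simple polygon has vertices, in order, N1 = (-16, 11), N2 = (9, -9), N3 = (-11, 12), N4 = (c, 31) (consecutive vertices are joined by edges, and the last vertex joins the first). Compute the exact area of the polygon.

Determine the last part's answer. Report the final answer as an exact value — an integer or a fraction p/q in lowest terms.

Step 1: total draws C(18,2) = 153; favorable C(14,2) = 91; P = 91/153; answer 91/153
Step 2: S1 = 91/153; threaded value p + q = 244; d = 44; f(2) = -1*(-26) + 1*(44) = 70; iterating: f(2)=70, f(3)=-96, f(4)=166, f(5)=-262, f(6)=428, f(7)=-690, f(8)=1118, f(9)=-1808, f(10)=2926, f(11)=-4734, f(12)=7660; answer 7660
Step 3: S2 = 7660; c = -6; cross terms: (-16*-9 - 9*11)=45, (9*12 - -11*-9)=9, (-11*31 - -6*12)=-269, (-6*11 - -16*31)=430; twice the area = |215| = 215; area = 215/2; answer 215/2

215/2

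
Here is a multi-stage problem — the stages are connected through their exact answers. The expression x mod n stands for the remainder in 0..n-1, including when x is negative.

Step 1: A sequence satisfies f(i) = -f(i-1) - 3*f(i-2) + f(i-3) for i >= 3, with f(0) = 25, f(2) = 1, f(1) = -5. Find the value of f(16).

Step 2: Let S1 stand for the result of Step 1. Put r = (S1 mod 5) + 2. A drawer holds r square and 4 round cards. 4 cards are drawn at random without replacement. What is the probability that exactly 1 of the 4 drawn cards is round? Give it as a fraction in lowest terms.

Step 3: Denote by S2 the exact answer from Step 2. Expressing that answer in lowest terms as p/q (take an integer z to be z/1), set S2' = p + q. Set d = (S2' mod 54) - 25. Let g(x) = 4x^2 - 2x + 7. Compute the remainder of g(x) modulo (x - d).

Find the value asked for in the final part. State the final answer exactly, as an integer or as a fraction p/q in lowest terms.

Step 1: f(3) = -1*(1) - 3*(-5) + 1*(25) = 39; iterating: f(3)=39, f(4)=-47, f(5)=-69, f(6)=249, f(7)=-89, f(8)=-727, f(9)=1243, f(10)=849, f(11)=-5305, f(12)=4001, f(13)=12763, f(14)=-30071, f(15)=-4217, f(16)=107193; answer 107193
Step 2: S1 = 107193; r = 5; total draws C(9,4) = 126; favorable C(4,1)*C(5,3) = 40; P = 20/63; answer 20/63
Step 3: S2 = 20/63; threaded value p + q = 83; d = 4; remainder = value at the root: 4*(4)^2 - 2*(4)^1 + 7 = (64) + (-8) + (7) = 63; answer 63

63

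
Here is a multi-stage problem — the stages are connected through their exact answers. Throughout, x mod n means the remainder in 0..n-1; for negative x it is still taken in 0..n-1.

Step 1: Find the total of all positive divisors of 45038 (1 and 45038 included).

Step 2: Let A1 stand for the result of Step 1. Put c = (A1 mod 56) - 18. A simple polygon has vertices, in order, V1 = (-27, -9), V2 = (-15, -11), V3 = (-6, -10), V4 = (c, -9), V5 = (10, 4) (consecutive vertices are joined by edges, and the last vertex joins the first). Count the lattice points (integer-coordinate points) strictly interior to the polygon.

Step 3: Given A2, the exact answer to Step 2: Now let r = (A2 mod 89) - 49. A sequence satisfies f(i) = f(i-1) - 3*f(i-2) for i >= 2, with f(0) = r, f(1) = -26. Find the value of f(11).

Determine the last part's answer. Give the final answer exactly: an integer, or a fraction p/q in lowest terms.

Step 1: 45038 = 2 * 7 * 3217; sigma = (1 + 2) * (1 + 7) * (1 + 3217) = 3 * 8 * 3218 = 77232; answer 77232
Step 2: A1 = 77232; c = -10; cross terms: (-27*-11 - -15*-9)=162, (-15*-10 - -6*-11)=84, (-6*-9 - -10*-10)=-46, (-10*4 - 10*-9)=50, (10*-9 - -27*4)=18; twice the area = |268| = 268; area = 134; boundary points = 2 + 1 + 1 + 1 + 1 = 6; strictly interior points = area - boundary/2 + 1 = 132; answer 132
Step 3: A2 = 132; r = -6; f(2) = 1*(-26) - 3*(-6) = -8; iterating: f(2)=-8, f(3)=70, f(4)=94, f(5)=-116, f(6)=-398, f(7)=-50, f(8)=1144, f(9)=1294, f(10)=-2138, f(11)=-6020; answer -6020

-6020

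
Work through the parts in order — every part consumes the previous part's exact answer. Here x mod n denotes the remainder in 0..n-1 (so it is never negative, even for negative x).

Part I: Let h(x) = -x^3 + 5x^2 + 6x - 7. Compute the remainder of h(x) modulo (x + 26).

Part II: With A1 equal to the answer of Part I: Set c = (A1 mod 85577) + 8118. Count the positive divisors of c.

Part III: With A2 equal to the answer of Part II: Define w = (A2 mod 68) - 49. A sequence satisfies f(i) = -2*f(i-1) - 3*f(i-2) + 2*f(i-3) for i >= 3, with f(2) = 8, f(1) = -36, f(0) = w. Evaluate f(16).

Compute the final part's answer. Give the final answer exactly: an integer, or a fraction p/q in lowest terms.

229724

Part I: remainder = value at the root: -1*(-26)^3 + 5*(-26)^2 + 6*(-26)^1 - 7 = (17576) + (3380) + (-156) + (-7) = 20793; answer 20793
Part II: A1 = 20793; c = 28911; 28911 = 3 * 23 * 419; number of divisors = (1+1) * (1+1) * (1+1) = 8; answer 8
Part III: A2 = 8; w = -41; f(3) = -2*(8) - 3*(-36) + 2*(-41) = 10; iterating: f(3)=10, f(4)=-116, f(5)=218, f(6)=-68, f(7)=-750, f(8)=2140, f(9)=-2166, f(10)=-3588, f(11)=17954, f(12)=-29476, f(13)=-2086, f(14)=128508, f(15)=-309710, f(16)=229724; answer 229724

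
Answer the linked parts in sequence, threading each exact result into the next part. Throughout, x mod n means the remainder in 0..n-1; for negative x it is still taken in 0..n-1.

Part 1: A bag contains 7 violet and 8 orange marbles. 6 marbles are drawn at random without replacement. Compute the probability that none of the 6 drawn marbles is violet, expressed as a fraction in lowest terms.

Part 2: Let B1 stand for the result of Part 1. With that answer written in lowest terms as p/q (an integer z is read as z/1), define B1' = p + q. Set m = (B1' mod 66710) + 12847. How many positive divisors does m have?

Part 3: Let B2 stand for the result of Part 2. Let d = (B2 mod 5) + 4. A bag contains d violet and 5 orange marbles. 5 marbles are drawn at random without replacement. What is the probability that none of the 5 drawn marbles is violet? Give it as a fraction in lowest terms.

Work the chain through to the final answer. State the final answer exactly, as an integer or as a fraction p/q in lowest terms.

1/462

Part 1: total draws C(15,6) = 5005; favorable C(8,6) = 28; P = 4/715; answer 4/715
Part 2: B1 = 4/715; threaded value p + q = 719; m = 13566; 13566 = 2 * 3 * 7 * 17 * 19; number of divisors = (1+1) * (1+1) * (1+1) * (1+1) * (1+1) = 32; answer 32
Part 3: B2 = 32; d = 6; total draws C(11,5) = 462; favorable C(5,5) = 1; P = 1/462; answer 1/462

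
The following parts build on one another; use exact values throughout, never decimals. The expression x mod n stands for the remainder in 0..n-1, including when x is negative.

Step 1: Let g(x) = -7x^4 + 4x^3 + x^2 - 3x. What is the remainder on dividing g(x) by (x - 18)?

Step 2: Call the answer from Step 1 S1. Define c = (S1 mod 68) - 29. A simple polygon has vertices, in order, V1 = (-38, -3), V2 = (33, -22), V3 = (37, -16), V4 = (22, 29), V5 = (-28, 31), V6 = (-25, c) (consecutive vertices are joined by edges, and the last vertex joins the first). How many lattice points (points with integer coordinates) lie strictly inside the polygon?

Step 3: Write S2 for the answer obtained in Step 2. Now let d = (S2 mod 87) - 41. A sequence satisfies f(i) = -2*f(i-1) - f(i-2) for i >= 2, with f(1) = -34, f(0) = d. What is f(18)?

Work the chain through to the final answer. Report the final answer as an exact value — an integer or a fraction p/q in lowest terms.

510

Step 1: remainder = value at the root: -7*(18)^4 + 4*(18)^3 + 1*(18)^2 - 3*(18)^1 = (-734832) + (23328) + (324) + (-54) = -711234; answer -711234
Step 2: S1 = -711234; c = 17; cross terms: (-38*-22 - 33*-3)=935, (33*-16 - 37*-22)=286, (37*29 - 22*-16)=1425, (22*31 - -28*29)=1494, (-28*17 - -25*31)=299, (-25*-3 - -38*17)=721; twice the area = |5160| = 5160; area = 2580; boundary points = 1 + 2 + 15 + 2 + 1 + 1 = 22; strictly interior points = area - boundary/2 + 1 = 2570; answer 2570
Step 3: S2 = 2570; d = 6; f(2) = -2*(-34) - 1*(6) = 62; iterating: f(2)=62, f(3)=-90, f(4)=118, f(5)=-146, f(6)=174, f(7)=-202, f(8)=230, f(9)=-258, f(10)=286, f(11)=-314, f(12)=342, f(13)=-370, f(14)=398, f(15)=-426, f(16)=454, f(17)=-482, f(18)=510; answer 510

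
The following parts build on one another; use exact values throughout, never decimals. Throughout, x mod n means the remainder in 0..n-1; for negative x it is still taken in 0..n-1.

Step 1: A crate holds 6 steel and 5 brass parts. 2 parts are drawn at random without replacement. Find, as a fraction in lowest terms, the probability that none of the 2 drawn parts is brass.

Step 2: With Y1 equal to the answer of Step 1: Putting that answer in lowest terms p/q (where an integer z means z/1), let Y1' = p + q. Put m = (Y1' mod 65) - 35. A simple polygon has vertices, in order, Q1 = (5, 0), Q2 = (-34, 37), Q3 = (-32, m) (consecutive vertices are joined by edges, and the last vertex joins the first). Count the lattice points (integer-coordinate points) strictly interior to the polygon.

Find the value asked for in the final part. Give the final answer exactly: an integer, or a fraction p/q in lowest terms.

Step 1: total draws C(11,2) = 55; favorable C(6,2) = 15; P = 3/11; answer 3/11
Step 2: Y1 = 3/11; threaded value p + q = 14; m = -21; cross terms: (5*37 - -34*0)=185, (-34*-21 - -32*37)=1898, (-32*0 - 5*-21)=105; twice the area = |2188| = 2188; area = 1094; boundary points = 1 + 2 + 1 = 4; strictly interior points = area - boundary/2 + 1 = 1093; answer 1093

1093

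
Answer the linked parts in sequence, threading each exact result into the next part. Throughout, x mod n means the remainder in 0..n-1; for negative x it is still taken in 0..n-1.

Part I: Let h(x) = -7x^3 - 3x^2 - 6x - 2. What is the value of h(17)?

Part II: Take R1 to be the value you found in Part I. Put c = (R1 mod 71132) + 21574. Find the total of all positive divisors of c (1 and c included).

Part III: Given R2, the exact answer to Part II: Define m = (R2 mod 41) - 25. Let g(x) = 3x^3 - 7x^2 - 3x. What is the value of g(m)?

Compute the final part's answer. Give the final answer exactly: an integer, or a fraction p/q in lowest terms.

9

Part I: -7*(17)^3 - 3*(17)^2 - 6*(17)^1 - 2 = (-34391) + (-867) + (-102) + (-2) = -35362; answer -35362
Part II: R1 = -35362; c = 57344; 57344 = 2^13 * 7; sigma = (1 + 2 + 4 + 8 + 16 + 32 + 64 + 128 + 256 + 512 + 1024 + 2048 + 4096 + 8192) * (1 + 7) = 16383 * 8 = 131064; answer 131064
Part III: R2 = 131064; m = 3; 3*(3)^3 - 7*(3)^2 - 3*(3)^1 = (81) + (-63) + (-9) = 9; answer 9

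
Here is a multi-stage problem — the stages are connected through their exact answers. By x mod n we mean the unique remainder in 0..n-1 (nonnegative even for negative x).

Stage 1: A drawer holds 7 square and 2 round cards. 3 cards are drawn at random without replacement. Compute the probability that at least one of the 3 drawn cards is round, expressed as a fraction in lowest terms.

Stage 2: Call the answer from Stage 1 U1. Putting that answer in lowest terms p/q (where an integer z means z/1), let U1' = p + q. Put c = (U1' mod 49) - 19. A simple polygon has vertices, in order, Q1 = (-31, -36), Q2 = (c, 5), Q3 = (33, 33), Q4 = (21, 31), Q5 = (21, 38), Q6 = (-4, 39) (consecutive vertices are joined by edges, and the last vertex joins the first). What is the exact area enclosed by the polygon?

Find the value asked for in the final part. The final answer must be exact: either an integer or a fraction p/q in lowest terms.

2481/2

Stage 1: total draws C(9,3) = 84; complement C(7,3) = 35; favorable 84 - 35 = 49; P = 7/12; answer 7/12
Stage 2: U1 = 7/12; threaded value p + q = 19; c = 0; cross terms: (-31*5 - 0*-36)=-155, (0*33 - 33*5)=-165, (33*31 - 21*33)=330, (21*38 - 21*31)=147, (21*39 - -4*38)=971, (-4*-36 - -31*39)=1353; twice the area = |2481| = 2481; area = 2481/2; answer 2481/2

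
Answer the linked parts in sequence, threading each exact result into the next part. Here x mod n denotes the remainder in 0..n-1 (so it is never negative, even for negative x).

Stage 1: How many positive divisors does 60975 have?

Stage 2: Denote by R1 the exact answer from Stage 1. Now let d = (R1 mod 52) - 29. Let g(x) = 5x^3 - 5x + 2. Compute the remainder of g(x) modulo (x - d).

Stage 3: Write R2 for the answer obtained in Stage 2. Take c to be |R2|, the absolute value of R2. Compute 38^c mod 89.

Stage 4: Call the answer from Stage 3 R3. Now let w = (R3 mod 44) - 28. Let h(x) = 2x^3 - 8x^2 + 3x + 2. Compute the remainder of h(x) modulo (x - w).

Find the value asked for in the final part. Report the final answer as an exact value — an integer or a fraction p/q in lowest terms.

Stage 1: 60975 = 3^2 * 5^2 * 271; number of divisors = (2+1) * (2+1) * (1+1) = 18; answer 18
Stage 2: R1 = 18; d = -11; remainder = value at the root: 5*(-11)^3 - 5*(-11)^1 + 2 = (-6655) + (55) + (2) = -6598; answer -6598
Stage 3: R2 = -6598; c = 6598; squarings mod 89: 38^1=38, 38^2=20, 38^4=44, 38^8=67, 38^16=39, 38^32=8, 38^64=64, 38^128=2, 38^256=4, 38^512=16, 38^1024=78, 38^2048=32, 38^4096=45; 38^6598 = 38^2 * 38^4 * 38^64 * 38^128 * 38^256 * 38^2048 * 38^4096 = 49 (mod 89); answer 49
Stage 4: R3 = 49; w = -23; remainder = value at the root: 2*(-23)^3 - 8*(-23)^2 + 3*(-23)^1 + 2 = (-24334) + (-4232) + (-69) + (2) = -28633; answer -28633

-28633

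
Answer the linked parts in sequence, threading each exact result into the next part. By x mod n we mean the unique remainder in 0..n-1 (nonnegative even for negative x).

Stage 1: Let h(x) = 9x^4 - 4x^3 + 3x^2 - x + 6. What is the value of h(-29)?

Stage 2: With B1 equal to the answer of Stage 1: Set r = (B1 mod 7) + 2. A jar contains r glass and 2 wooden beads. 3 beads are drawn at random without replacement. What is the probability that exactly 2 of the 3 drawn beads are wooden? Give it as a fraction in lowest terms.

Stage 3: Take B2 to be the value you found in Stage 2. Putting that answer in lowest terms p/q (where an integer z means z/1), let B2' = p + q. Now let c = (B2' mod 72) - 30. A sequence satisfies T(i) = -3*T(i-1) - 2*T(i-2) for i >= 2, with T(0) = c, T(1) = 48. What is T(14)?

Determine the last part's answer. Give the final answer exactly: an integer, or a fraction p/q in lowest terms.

-393216

Stage 1: 9*(-29)^4 - 4*(-29)^3 + 3*(-29)^2 - 1*(-29)^1 + 6 = (6365529) + (97556) + (2523) + (29) + (6) = 6465643; answer 6465643
Stage 2: B1 = 6465643; r = 4; total draws C(6,3) = 20; favorable C(2,2)*C(4,1) = 4; P = 1/5; answer 1/5
Stage 3: B2 = 1/5; threaded value p + q = 6; c = -24; T(2) = -3*(48) - 2*(-24) = -96; iterating: T(2)=-96, T(3)=192, T(4)=-384, T(5)=768, T(6)=-1536, T(7)=3072, T(8)=-6144, T(9)=12288, T(10)=-24576, T(11)=49152, T(12)=-98304, T(13)=196608, T(14)=-393216; answer -393216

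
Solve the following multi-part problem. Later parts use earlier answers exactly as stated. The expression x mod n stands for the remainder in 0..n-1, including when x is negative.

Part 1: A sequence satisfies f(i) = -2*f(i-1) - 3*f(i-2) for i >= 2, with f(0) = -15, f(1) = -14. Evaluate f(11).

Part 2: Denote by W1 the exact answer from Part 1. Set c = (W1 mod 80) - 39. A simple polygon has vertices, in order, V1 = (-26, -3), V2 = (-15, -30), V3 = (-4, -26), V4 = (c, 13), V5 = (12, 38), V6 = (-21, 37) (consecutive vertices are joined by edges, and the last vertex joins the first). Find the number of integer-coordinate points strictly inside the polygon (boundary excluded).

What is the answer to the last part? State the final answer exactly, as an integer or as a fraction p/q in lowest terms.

Part 1: f(2) = -2*(-14) - 3*(-15) = 73; iterating: f(2)=73, f(3)=-104, f(4)=-11, f(5)=334, f(6)=-635, f(7)=268, f(8)=1369, f(9)=-3542, f(10)=2977, f(11)=4672; answer 4672
Part 2: W1 = 4672; c = -7; cross terms: (-26*-30 - -15*-3)=735, (-15*-26 - -4*-30)=270, (-4*13 - -7*-26)=-234, (-7*38 - 12*13)=-422, (12*37 - -21*38)=1242, (-21*-3 - -26*37)=1025; twice the area = |2616| = 2616; area = 1308; boundary points = 1 + 1 + 3 + 1 + 1 + 5 = 12; strictly interior points = area - boundary/2 + 1 = 1303; answer 1303

1303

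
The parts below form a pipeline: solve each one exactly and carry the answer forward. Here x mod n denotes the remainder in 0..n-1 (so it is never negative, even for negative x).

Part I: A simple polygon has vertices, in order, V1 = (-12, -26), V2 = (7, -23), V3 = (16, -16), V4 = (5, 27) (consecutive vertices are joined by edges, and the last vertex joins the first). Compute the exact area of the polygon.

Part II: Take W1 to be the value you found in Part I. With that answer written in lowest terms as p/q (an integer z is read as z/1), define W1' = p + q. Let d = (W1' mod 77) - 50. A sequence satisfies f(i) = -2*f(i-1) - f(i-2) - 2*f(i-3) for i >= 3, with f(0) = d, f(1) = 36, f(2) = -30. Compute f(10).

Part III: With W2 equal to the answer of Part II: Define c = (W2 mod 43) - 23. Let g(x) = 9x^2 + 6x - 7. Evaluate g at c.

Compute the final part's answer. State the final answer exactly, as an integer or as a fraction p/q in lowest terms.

2201

Part I: cross terms: (-12*-23 - 7*-26)=458, (7*-16 - 16*-23)=256, (16*27 - 5*-16)=512, (5*-26 - -12*27)=194; twice the area = |1420| = 1420; area = 710; answer 710
Part II: W1 = 710; threaded value p + q = 711; d = -32; f(3) = -2*(-30) - 1*(36) - 2*(-32) = 88; iterating: f(3)=88, f(4)=-218, f(5)=408, f(6)=-774, f(7)=1576, f(8)=-3194, f(9)=6360, f(10)=-12678; answer -12678
Part III: W2 = -12678; c = -16; 9*(-16)^2 + 6*(-16)^1 - 7 = (2304) + (-96) + (-7) = 2201; answer 2201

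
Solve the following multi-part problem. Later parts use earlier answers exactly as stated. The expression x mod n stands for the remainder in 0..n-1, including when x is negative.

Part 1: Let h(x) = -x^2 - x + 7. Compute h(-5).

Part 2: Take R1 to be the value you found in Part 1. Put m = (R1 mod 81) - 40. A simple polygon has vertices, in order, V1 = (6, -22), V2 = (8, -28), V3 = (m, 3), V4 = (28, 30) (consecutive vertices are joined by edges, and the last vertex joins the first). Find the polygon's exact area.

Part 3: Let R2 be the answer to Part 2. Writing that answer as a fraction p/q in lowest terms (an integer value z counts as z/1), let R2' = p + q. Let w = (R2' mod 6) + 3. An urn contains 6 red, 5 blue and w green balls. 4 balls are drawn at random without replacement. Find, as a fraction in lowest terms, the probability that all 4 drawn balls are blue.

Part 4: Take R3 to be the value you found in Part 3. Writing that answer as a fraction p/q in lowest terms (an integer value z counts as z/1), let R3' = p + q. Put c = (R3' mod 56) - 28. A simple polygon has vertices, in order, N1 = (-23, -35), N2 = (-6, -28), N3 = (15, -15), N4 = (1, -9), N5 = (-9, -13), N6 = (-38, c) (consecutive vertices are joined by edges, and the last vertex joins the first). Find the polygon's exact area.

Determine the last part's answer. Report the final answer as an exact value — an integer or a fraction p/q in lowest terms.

706

Part 1: -1*(-5)^2 - 1*(-5)^1 + 7 = (-25) + (5) + (7) = -13; answer -13
Part 2: R1 = -13; m = 28; cross terms: (6*-28 - 8*-22)=8, (8*3 - 28*-28)=808, (28*30 - 28*3)=756, (28*-22 - 6*30)=-796; twice the area = |776| = 776; area = 388; answer 388
Part 3: R2 = 388; threaded value p + q = 389; w = 8; total draws C(19,4) = 3876; favorable C(5,4) = 5; P = 5/3876; answer 5/3876
Part 4: R3 = 5/3876; threaded value p + q = 3881; c = -11; cross terms: (-23*-28 - -6*-35)=434, (-6*-15 - 15*-28)=510, (15*-9 - 1*-15)=-120, (1*-13 - -9*-9)=-94, (-9*-11 - -38*-13)=-395, (-38*-35 - -23*-11)=1077; twice the area = |1412| = 1412; area = 706; answer 706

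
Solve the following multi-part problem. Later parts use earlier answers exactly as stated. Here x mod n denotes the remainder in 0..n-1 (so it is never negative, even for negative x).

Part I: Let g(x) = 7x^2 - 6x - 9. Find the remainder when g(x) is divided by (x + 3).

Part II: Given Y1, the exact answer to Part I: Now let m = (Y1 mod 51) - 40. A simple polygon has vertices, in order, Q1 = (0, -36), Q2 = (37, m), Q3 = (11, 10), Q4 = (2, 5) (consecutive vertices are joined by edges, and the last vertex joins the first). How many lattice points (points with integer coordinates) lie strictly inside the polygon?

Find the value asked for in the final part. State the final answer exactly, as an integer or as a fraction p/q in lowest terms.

Part I: remainder = value at the root: 7*(-3)^2 - 6*(-3)^1 - 9 = (63) + (18) + (-9) = 72; answer 72
Part II: Y1 = 72; m = -19; cross terms: (0*-19 - 37*-36)=1332, (37*10 - 11*-19)=579, (11*5 - 2*10)=35, (2*-36 - 0*5)=-72; twice the area = |1874| = 1874; area = 937; boundary points = 1 + 1 + 1 + 1 = 4; strictly interior points = area - boundary/2 + 1 = 936; answer 936

936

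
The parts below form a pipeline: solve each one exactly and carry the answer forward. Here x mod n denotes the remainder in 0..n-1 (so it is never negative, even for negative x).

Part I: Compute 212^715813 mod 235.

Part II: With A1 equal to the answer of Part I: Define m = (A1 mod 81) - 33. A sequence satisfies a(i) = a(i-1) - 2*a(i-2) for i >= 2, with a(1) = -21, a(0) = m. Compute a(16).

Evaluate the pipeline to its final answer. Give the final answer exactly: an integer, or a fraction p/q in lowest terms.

-2309

Part I: squarings mod 235: 212^1=212, 212^2=59, 212^4=191, 212^8=56, 212^16=81, 212^32=216, 212^64=126, 212^128=131, 212^256=6, 212^512=36, 212^1024=121, 212^2048=71, 212^4096=106, 212^8192=191, 212^16384=56, 212^32768=81, 212^65536=216, 212^131072=126, 212^262144=131, 212^524288=6; 212^715813 = 212^1 * 212^4 * 212^32 * 212^1024 * 212^2048 * 212^8192 * 212^16384 * 212^32768 * 212^131072 * 212^524288 = 112 (mod 235); answer 112
Part II: A1 = 112; m = -2; a(2) = 1*(-21) - 2*(-2) = -17; iterating: a(2)=-17, a(3)=25, a(4)=59, a(5)=9, a(6)=-109, a(7)=-127, a(8)=91, a(9)=345, a(10)=163, a(11)=-527, a(12)=-853, a(13)=201, a(14)=1907, a(15)=1505, a(16)=-2309; answer -2309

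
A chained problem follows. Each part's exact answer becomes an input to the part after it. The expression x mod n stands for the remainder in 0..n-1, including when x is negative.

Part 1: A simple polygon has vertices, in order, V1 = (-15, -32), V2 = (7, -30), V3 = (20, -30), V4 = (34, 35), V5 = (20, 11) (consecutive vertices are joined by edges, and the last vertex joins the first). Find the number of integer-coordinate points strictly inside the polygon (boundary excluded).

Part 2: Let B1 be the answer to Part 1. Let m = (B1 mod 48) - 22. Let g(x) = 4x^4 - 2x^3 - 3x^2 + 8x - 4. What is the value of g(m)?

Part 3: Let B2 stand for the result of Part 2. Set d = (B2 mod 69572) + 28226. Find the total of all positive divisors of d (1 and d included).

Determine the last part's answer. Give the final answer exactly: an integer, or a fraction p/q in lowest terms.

28230

Part 1: cross terms: (-15*-30 - 7*-32)=674, (7*-30 - 20*-30)=390, (20*35 - 34*-30)=1720, (34*11 - 20*35)=-326, (20*-32 - -15*11)=-475; twice the area = |1983| = 1983; area = 1983/2; boundary points = 2 + 13 + 1 + 2 + 1 = 19; strictly interior points = area - boundary/2 + 1 = 983; answer 983
Part 2: B1 = 983; m = 1; 4*(1)^4 - 2*(1)^3 - 3*(1)^2 + 8*(1)^1 - 4 = (4) + (-2) + (-3) + (8) + (-4) = 3; answer 3
Part 3: B2 = 3; d = 28229; 28229 is prime, so its only divisors are 1 and 28229; sigma = 1 + 28229 = 28230; answer 28230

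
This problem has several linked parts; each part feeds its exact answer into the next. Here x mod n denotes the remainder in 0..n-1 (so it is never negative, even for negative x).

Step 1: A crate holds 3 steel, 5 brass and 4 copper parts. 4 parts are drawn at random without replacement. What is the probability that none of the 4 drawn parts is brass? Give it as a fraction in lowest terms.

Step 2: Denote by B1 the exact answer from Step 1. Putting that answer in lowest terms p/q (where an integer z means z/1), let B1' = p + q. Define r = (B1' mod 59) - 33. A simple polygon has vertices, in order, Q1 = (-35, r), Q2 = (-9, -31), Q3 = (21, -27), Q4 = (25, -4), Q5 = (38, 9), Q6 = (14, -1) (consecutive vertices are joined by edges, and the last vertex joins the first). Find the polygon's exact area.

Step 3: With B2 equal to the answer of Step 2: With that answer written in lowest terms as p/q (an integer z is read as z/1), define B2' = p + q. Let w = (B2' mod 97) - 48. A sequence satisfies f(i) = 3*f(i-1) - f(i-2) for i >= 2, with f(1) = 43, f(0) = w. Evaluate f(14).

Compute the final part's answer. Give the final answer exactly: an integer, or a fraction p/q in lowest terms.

9659904

Step 1: total draws C(12,4) = 495; favorable C(7,4) = 35; P = 7/99; answer 7/99
Step 2: B1 = 7/99; threaded value p + q = 106; r = 14; cross terms: (-35*-31 - -9*14)=1211, (-9*-27 - 21*-31)=894, (21*-4 - 25*-27)=591, (25*9 - 38*-4)=377, (38*-1 - 14*9)=-164, (14*14 - -35*-1)=161; twice the area = |3070| = 3070; area = 1535; answer 1535
Step 3: B2 = 1535; threaded value p + q = 1536; w = 33; f(2) = 3*(43) - 1*(33) = 96; iterating: f(2)=96, f(3)=245, f(4)=639, f(5)=1672, f(6)=4377, f(7)=11459, f(8)=30000, f(9)=78541, f(10)=205623, f(11)=538328, f(12)=1409361, f(13)=3689755, f(14)=9659904; answer 9659904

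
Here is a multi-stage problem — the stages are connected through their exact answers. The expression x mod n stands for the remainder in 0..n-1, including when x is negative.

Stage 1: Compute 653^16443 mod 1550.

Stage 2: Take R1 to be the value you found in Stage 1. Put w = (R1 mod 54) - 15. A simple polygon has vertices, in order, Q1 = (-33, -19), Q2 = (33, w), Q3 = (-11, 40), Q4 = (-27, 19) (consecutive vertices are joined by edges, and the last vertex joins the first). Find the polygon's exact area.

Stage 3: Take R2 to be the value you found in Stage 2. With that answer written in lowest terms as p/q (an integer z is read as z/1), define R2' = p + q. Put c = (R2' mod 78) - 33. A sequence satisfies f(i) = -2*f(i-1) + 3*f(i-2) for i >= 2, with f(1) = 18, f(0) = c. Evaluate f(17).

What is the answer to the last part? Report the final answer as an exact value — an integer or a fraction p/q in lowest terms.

677985858

Stage 1: squarings mod 1550: 653^1=653, 653^2=159, 653^4=481, 653^8=411, 653^16=1521, 653^32=841, 653^64=481, 653^128=411, 653^256=1521, 653^512=841, 653^1024=481, 653^2048=411, 653^4096=1521, 653^8192=841, 653^16384=481; 653^16443 = 653^1 * 653^2 * 653^8 * 653^16 * 653^32 * 653^16384 = 1527 (mod 1550); answer 1527
Stage 2: R1 = 1527; w = 0; cross terms: (-33*0 - 33*-19)=627, (33*40 - -11*0)=1320, (-11*19 - -27*40)=871, (-27*-19 - -33*19)=1140; twice the area = |3958| = 3958; area = 1979; answer 1979
Stage 3: R2 = 1979; threaded value p + q = 1980; c = -3; f(2) = -2*(18) + 3*(-3) = -45; iterating: f(2)=-45, f(3)=144, f(4)=-423, f(5)=1278, f(6)=-3825, f(7)=11484, f(8)=-34443, f(9)=103338, f(10)=-310005, f(11)=930024, f(12)=-2790063, f(13)=8370198, f(14)=-25110585, f(15)=75331764, f(16)=-225995283, f(17)=677985858; answer 677985858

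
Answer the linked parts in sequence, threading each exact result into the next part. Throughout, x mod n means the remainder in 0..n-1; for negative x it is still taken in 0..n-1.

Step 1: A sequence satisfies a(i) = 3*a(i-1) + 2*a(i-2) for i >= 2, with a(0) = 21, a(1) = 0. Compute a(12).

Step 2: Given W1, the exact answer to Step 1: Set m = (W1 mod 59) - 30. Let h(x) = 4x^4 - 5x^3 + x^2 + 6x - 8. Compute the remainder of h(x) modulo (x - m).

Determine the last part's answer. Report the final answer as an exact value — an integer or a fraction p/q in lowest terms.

1328

Step 1: a(2) = 3*(0) + 2*(21) = 42; iterating: a(2)=42, a(3)=126, a(4)=462, a(5)=1638, a(6)=5838, a(7)=20790, a(8)=74046, a(9)=263718, a(10)=939246, a(11)=3345174, a(12)=11914014; answer 11914014
Step 2: W1 = 11914014; m = -4; remainder = value at the root: 4*(-4)^4 - 5*(-4)^3 + 1*(-4)^2 + 6*(-4)^1 - 8 = (1024) + (320) + (16) + (-24) + (-8) = 1328; answer 1328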